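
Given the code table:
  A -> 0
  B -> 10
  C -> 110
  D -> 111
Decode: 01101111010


Decoding:
0 -> A
110 -> C
111 -> D
10 -> B
10 -> B


Result: ACDBB


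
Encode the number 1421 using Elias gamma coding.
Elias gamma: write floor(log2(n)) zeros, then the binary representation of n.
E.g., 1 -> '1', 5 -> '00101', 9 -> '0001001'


num_bits = floor(log2(1421)) + 1 = 11
leading_zeros = num_bits - 1 = 10
binary(1421) = 10110001101

Elias gamma(1421) = '0000000000' + '10110001101' = 000000000010110001101 (21 bits)


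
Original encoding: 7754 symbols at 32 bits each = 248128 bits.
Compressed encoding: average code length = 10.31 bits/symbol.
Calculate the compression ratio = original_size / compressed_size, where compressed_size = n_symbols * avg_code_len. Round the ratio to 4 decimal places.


original_size = n_symbols * orig_bits = 7754 * 32 = 248128 bits
compressed_size = n_symbols * avg_code_len = 7754 * 10.31 = 79943.74 bits
ratio = original_size / compressed_size = 248128 / 79943.74 = 3.1038

Compression ratio = 3.1038


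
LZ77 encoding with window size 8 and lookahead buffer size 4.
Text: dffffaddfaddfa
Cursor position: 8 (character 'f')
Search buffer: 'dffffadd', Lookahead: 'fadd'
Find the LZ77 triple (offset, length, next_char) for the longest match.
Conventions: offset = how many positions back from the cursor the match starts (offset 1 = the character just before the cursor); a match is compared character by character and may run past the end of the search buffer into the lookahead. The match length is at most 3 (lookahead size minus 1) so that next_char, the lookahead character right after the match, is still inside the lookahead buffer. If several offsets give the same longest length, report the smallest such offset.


Try each offset into the search buffer:
  offset=1 (pos 7, char 'd'): match length 0
  offset=2 (pos 6, char 'd'): match length 0
  offset=3 (pos 5, char 'a'): match length 0
  offset=4 (pos 4, char 'f'): match length 3
  offset=5 (pos 3, char 'f'): match length 1
  offset=6 (pos 2, char 'f'): match length 1
  offset=7 (pos 1, char 'f'): match length 1
  offset=8 (pos 0, char 'd'): match length 0
Longest match has length 3 at offset 4.
next_char = character at position 8 + 3 = 11 -> 'd'

Best match: offset=4, length=3 (matching 'fad' starting at position 4)
LZ77 triple: (4, 3, 'd')


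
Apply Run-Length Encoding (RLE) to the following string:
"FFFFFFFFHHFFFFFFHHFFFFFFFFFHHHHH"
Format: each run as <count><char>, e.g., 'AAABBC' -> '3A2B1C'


Scanning runs left to right:
  i=0: run of 'F' x 8 -> '8F'
  i=8: run of 'H' x 2 -> '2H'
  i=10: run of 'F' x 6 -> '6F'
  i=16: run of 'H' x 2 -> '2H'
  i=18: run of 'F' x 9 -> '9F'
  i=27: run of 'H' x 5 -> '5H'

RLE = 8F2H6F2H9F5H


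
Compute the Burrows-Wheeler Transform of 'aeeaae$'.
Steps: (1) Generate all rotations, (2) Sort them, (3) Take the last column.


Rotations (sorted):
  0: $aeeaae -> last char: e
  1: aae$aee -> last char: e
  2: ae$aeea -> last char: a
  3: aeeaae$ -> last char: $
  4: e$aeeaa -> last char: a
  5: eaae$ae -> last char: e
  6: eeaae$a -> last char: a


BWT = eea$aea


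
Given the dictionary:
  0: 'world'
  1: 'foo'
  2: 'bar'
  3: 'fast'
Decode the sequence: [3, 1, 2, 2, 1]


Look up each index in the dictionary:
  3 -> 'fast'
  1 -> 'foo'
  2 -> 'bar'
  2 -> 'bar'
  1 -> 'foo'

Decoded: "fast foo bar bar foo"


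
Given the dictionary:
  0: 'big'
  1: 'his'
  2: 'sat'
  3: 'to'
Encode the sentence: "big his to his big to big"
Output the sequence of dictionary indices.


Look up each word in the dictionary:
  'big' -> 0
  'his' -> 1
  'to' -> 3
  'his' -> 1
  'big' -> 0
  'to' -> 3
  'big' -> 0

Encoded: [0, 1, 3, 1, 0, 3, 0]


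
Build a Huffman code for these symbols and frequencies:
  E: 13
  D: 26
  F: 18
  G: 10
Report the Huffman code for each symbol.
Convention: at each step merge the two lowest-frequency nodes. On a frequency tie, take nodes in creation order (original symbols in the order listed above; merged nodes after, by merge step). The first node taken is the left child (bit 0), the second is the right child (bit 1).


Huffman tree construction:
Step 1: Merge G(10) + E(13) = 23
Step 2: Merge F(18) + (G+E)(23) = 41
Step 3: Merge D(26) + (F+(G+E))(41) = 67
Read each symbol's code off the tree from the root (left child = 0, right child = 1).

Codes:
  E: 111 (length 3)
  D: 0 (length 1)
  F: 10 (length 2)
  G: 110 (length 3)
Average code length: 131/67 = 1.9552 bits/symbol


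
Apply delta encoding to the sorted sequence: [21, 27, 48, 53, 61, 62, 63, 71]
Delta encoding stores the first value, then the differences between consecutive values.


First value: 21
Deltas:
  27 - 21 = 6
  48 - 27 = 21
  53 - 48 = 5
  61 - 53 = 8
  62 - 61 = 1
  63 - 62 = 1
  71 - 63 = 8


Delta encoded: [21, 6, 21, 5, 8, 1, 1, 8]


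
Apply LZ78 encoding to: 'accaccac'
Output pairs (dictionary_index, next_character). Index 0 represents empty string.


LZ78 encoding steps:
Dictionary: {0: ''}
Step 1: w='' (idx 0), next='a' -> output (0, 'a'), add 'a' as idx 1
Step 2: w='' (idx 0), next='c' -> output (0, 'c'), add 'c' as idx 2
Step 3: w='c' (idx 2), next='a' -> output (2, 'a'), add 'ca' as idx 3
Step 4: w='c' (idx 2), next='c' -> output (2, 'c'), add 'cc' as idx 4
Step 5: w='a' (idx 1), next='c' -> output (1, 'c'), add 'ac' as idx 5


Encoded: [(0, 'a'), (0, 'c'), (2, 'a'), (2, 'c'), (1, 'c')]


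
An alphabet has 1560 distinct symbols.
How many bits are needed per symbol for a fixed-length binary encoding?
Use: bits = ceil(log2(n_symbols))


log2(1560) = 10.6073
Bracket: 2^10 = 1024 < 1560 <= 2^11 = 2048
So ceil(log2(1560)) = 11

bits = ceil(log2(1560)) = ceil(10.6073) = 11 bits


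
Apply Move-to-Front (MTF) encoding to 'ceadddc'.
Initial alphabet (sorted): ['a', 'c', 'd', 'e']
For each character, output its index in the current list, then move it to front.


MTF encoding:
'c': index 1 in ['a', 'c', 'd', 'e'] -> ['c', 'a', 'd', 'e']
'e': index 3 in ['c', 'a', 'd', 'e'] -> ['e', 'c', 'a', 'd']
'a': index 2 in ['e', 'c', 'a', 'd'] -> ['a', 'e', 'c', 'd']
'd': index 3 in ['a', 'e', 'c', 'd'] -> ['d', 'a', 'e', 'c']
'd': index 0 in ['d', 'a', 'e', 'c'] -> ['d', 'a', 'e', 'c']
'd': index 0 in ['d', 'a', 'e', 'c'] -> ['d', 'a', 'e', 'c']
'c': index 3 in ['d', 'a', 'e', 'c'] -> ['c', 'd', 'a', 'e']


Output: [1, 3, 2, 3, 0, 0, 3]


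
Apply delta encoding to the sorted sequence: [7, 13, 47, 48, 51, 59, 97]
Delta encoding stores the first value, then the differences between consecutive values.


First value: 7
Deltas:
  13 - 7 = 6
  47 - 13 = 34
  48 - 47 = 1
  51 - 48 = 3
  59 - 51 = 8
  97 - 59 = 38


Delta encoded: [7, 6, 34, 1, 3, 8, 38]


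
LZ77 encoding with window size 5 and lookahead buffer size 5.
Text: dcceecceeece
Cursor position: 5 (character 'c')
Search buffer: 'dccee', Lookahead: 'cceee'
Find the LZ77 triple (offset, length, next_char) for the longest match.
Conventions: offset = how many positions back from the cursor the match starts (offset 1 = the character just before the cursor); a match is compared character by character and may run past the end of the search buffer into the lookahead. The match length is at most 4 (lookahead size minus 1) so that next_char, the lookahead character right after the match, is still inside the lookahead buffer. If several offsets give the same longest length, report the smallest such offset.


Try each offset into the search buffer:
  offset=1 (pos 4, char 'e'): match length 0
  offset=2 (pos 3, char 'e'): match length 0
  offset=3 (pos 2, char 'c'): match length 1
  offset=4 (pos 1, char 'c'): match length 4
  offset=5 (pos 0, char 'd'): match length 0
Longest match has length 4 at offset 4.
next_char = character at position 5 + 4 = 9 -> 'e'

Best match: offset=4, length=4 (matching 'ccee' starting at position 1)
LZ77 triple: (4, 4, 'e')


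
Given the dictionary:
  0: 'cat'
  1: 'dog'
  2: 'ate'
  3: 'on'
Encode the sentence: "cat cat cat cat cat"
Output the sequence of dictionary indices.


Look up each word in the dictionary:
  'cat' -> 0
  'cat' -> 0
  'cat' -> 0
  'cat' -> 0
  'cat' -> 0

Encoded: [0, 0, 0, 0, 0]


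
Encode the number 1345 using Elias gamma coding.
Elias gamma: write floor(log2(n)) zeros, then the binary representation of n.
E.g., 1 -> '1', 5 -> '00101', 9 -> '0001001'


num_bits = floor(log2(1345)) + 1 = 11
leading_zeros = num_bits - 1 = 10
binary(1345) = 10101000001

Elias gamma(1345) = '0000000000' + '10101000001' = 000000000010101000001 (21 bits)


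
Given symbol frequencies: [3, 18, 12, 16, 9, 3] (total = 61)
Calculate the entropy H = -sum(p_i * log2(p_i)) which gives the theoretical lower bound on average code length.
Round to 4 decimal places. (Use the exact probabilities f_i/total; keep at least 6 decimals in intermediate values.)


Per-symbol terms -p_i * log2(p_i) with p_i = f_i/61:
  p = 3/61 = 0.049180: log2(p) = -4.345775, -p*log2(p) = 0.213727
  p = 18/61 = 0.295082: log2(p) = -1.760812, -p*log2(p) = 0.519584
  p = 12/61 = 0.196721: log2(p) = -2.345775, -p*log2(p) = 0.461464
  p = 16/61 = 0.262295: log2(p) = -1.930737, -p*log2(p) = 0.506423
  p = 9/61 = 0.147541: log2(p) = -2.760812, -p*log2(p) = 0.407333
  p = 3/61 = 0.049180: log2(p) = -4.345775, -p*log2(p) = 0.213727
H = 0.213727 + 0.519584 + 0.461464 + 0.506423 + 0.407333 + 0.213727 = 2.322258

H = 2.3223 bits/symbol


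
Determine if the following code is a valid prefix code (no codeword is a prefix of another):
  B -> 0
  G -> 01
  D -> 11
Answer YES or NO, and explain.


Checking each pair (does one codeword prefix another?):
  B='0' vs G='01': prefix -- VIOLATION

NO -- this is NOT a valid prefix code. B (0) is a prefix of G (01).


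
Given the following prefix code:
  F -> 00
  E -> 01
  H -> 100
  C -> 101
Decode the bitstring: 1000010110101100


Decoding step by step:
Bits 100 -> H
Bits 00 -> F
Bits 101 -> C
Bits 101 -> C
Bits 01 -> E
Bits 100 -> H


Decoded message: HFCCEH


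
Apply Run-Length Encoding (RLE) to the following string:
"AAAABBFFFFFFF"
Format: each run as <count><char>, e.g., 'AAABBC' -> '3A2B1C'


Scanning runs left to right:
  i=0: run of 'A' x 4 -> '4A'
  i=4: run of 'B' x 2 -> '2B'
  i=6: run of 'F' x 7 -> '7F'

RLE = 4A2B7F


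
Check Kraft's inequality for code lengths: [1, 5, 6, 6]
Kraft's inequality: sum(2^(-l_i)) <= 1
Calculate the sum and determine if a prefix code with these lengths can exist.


Sum = 2^(-1) + 2^(-5) + 2^(-6) + 2^(-6)
    = 0.5 + 0.03125 + 0.015625 + 0.015625
    = 36/64 = 0.5625
Since 0.5625 <= 1, Kraft's inequality IS satisfied.
A prefix code with these lengths CAN exist.

Kraft sum = 0.5625. Satisfied.


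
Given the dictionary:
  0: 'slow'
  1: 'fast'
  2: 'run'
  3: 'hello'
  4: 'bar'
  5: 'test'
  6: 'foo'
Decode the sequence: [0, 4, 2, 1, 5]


Look up each index in the dictionary:
  0 -> 'slow'
  4 -> 'bar'
  2 -> 'run'
  1 -> 'fast'
  5 -> 'test'

Decoded: "slow bar run fast test"


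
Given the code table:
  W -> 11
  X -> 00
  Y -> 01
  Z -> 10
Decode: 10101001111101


Decoding:
10 -> Z
10 -> Z
10 -> Z
01 -> Y
11 -> W
11 -> W
01 -> Y


Result: ZZZYWWY


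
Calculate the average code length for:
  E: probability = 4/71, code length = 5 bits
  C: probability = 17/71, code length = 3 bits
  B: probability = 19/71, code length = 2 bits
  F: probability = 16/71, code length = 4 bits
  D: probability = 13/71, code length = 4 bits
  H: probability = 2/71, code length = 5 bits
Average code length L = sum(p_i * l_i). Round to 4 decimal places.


Weighted contributions p_i * l_i:
  E: (4/71) * 5 = 20/71
  C: (17/71) * 3 = 51/71
  B: (19/71) * 2 = 38/71
  F: (16/71) * 4 = 64/71
  D: (13/71) * 4 = 52/71
  H: (2/71) * 5 = 10/71
Sum = (20 + 51 + 38 + 64 + 52 + 10)/71 = 235/71

L = 235/71 = 3.3099 bits/symbol


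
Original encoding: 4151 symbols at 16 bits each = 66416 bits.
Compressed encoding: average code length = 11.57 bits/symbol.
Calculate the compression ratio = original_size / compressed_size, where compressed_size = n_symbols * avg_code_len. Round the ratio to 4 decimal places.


original_size = n_symbols * orig_bits = 4151 * 16 = 66416 bits
compressed_size = n_symbols * avg_code_len = 4151 * 11.57 = 48027.07 bits
ratio = original_size / compressed_size = 66416 / 48027.07 = 1.3829

Compression ratio = 1.3829


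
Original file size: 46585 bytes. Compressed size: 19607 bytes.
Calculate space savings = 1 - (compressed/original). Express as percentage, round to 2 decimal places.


ratio = compressed/original = 19607/46585 = 0.420887
savings = 1 - ratio = 1 - 0.420887 = 0.579113
as a percentage: 0.579113 * 100 = 57.91%

Space savings = 1 - 19607/46585 = 57.91%


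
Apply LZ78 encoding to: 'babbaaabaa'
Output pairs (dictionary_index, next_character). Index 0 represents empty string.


LZ78 encoding steps:
Dictionary: {0: ''}
Step 1: w='' (idx 0), next='b' -> output (0, 'b'), add 'b' as idx 1
Step 2: w='' (idx 0), next='a' -> output (0, 'a'), add 'a' as idx 2
Step 3: w='b' (idx 1), next='b' -> output (1, 'b'), add 'bb' as idx 3
Step 4: w='a' (idx 2), next='a' -> output (2, 'a'), add 'aa' as idx 4
Step 5: w='a' (idx 2), next='b' -> output (2, 'b'), add 'ab' as idx 5
Step 6: w='aa' (idx 4), end of input -> output (4, '')


Encoded: [(0, 'b'), (0, 'a'), (1, 'b'), (2, 'a'), (2, 'b'), (4, '')]


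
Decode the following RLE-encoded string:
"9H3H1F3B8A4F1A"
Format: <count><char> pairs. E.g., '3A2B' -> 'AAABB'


Expanding each <count><char> pair:
  9H -> 'HHHHHHHHH'
  3H -> 'HHH'
  1F -> 'F'
  3B -> 'BBB'
  8A -> 'AAAAAAAA'
  4F -> 'FFFF'
  1A -> 'A'

Decoded = HHHHHHHHHHHHFBBBAAAAAAAAFFFFA


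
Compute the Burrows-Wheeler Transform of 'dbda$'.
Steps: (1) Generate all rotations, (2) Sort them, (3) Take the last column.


Rotations (sorted):
  0: $dbda -> last char: a
  1: a$dbd -> last char: d
  2: bda$d -> last char: d
  3: da$db -> last char: b
  4: dbda$ -> last char: $


BWT = addb$


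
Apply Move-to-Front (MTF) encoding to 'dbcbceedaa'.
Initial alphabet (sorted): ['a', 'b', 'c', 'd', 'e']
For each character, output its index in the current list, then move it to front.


MTF encoding:
'd': index 3 in ['a', 'b', 'c', 'd', 'e'] -> ['d', 'a', 'b', 'c', 'e']
'b': index 2 in ['d', 'a', 'b', 'c', 'e'] -> ['b', 'd', 'a', 'c', 'e']
'c': index 3 in ['b', 'd', 'a', 'c', 'e'] -> ['c', 'b', 'd', 'a', 'e']
'b': index 1 in ['c', 'b', 'd', 'a', 'e'] -> ['b', 'c', 'd', 'a', 'e']
'c': index 1 in ['b', 'c', 'd', 'a', 'e'] -> ['c', 'b', 'd', 'a', 'e']
'e': index 4 in ['c', 'b', 'd', 'a', 'e'] -> ['e', 'c', 'b', 'd', 'a']
'e': index 0 in ['e', 'c', 'b', 'd', 'a'] -> ['e', 'c', 'b', 'd', 'a']
'd': index 3 in ['e', 'c', 'b', 'd', 'a'] -> ['d', 'e', 'c', 'b', 'a']
'a': index 4 in ['d', 'e', 'c', 'b', 'a'] -> ['a', 'd', 'e', 'c', 'b']
'a': index 0 in ['a', 'd', 'e', 'c', 'b'] -> ['a', 'd', 'e', 'c', 'b']


Output: [3, 2, 3, 1, 1, 4, 0, 3, 4, 0]


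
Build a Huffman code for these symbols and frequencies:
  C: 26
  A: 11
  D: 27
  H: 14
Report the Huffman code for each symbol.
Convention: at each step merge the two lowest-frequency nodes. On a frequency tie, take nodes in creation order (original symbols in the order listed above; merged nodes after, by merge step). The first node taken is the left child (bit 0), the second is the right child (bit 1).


Huffman tree construction:
Step 1: Merge A(11) + H(14) = 25
Step 2: Merge (A+H)(25) + C(26) = 51
Step 3: Merge D(27) + ((A+H)+C)(51) = 78
Read each symbol's code off the tree from the root (left child = 0, right child = 1).

Codes:
  C: 11 (length 2)
  A: 100 (length 3)
  D: 0 (length 1)
  H: 101 (length 3)
Average code length: 154/78 = 1.9744 bits/symbol


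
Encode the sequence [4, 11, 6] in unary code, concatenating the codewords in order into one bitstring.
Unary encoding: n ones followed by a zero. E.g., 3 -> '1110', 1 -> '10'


Encode each number as n ones followed by a terminating 0:
  4 -> 11110 (5 bits)
  11 -> 111111111110 (12 bits)
  6 -> 1111110 (7 bits)
Total length = 5 + 12 + 7 = 24 bits.

Unary([4, 11, 6]) = 111101111111111101111110 (24 bits)


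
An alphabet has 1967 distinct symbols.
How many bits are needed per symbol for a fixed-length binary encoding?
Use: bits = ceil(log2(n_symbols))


log2(1967) = 10.9418
Bracket: 2^10 = 1024 < 1967 <= 2^11 = 2048
So ceil(log2(1967)) = 11

bits = ceil(log2(1967)) = ceil(10.9418) = 11 bits


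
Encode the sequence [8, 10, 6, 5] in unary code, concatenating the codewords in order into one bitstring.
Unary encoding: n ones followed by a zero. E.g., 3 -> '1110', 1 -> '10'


Encode each number as n ones followed by a terminating 0:
  8 -> 111111110 (9 bits)
  10 -> 11111111110 (11 bits)
  6 -> 1111110 (7 bits)
  5 -> 111110 (6 bits)
Total length = 9 + 11 + 7 + 6 = 33 bits.

Unary([8, 10, 6, 5]) = 111111110111111111101111110111110 (33 bits)


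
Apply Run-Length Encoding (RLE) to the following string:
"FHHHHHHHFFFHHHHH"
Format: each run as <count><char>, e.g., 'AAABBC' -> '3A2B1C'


Scanning runs left to right:
  i=0: run of 'F' x 1 -> '1F'
  i=1: run of 'H' x 7 -> '7H'
  i=8: run of 'F' x 3 -> '3F'
  i=11: run of 'H' x 5 -> '5H'

RLE = 1F7H3F5H


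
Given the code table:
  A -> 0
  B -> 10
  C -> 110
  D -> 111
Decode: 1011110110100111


Decoding:
10 -> B
111 -> D
10 -> B
110 -> C
10 -> B
0 -> A
111 -> D


Result: BDBCBAD


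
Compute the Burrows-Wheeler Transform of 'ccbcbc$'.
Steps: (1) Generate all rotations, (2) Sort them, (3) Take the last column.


Rotations (sorted):
  0: $ccbcbc -> last char: c
  1: bc$ccbc -> last char: c
  2: bcbc$cc -> last char: c
  3: c$ccbcb -> last char: b
  4: cbc$ccb -> last char: b
  5: cbcbc$c -> last char: c
  6: ccbcbc$ -> last char: $


BWT = cccbbc$


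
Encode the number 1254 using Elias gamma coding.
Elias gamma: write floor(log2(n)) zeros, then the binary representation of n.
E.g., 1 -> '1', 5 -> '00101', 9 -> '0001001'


num_bits = floor(log2(1254)) + 1 = 11
leading_zeros = num_bits - 1 = 10
binary(1254) = 10011100110

Elias gamma(1254) = '0000000000' + '10011100110' = 000000000010011100110 (21 bits)


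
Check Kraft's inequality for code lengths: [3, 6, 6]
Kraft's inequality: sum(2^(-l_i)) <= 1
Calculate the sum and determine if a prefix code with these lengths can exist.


Sum = 2^(-3) + 2^(-6) + 2^(-6)
    = 0.125 + 0.015625 + 0.015625
    = 10/64 = 0.15625
Since 0.15625 <= 1, Kraft's inequality IS satisfied.
A prefix code with these lengths CAN exist.

Kraft sum = 0.15625. Satisfied.


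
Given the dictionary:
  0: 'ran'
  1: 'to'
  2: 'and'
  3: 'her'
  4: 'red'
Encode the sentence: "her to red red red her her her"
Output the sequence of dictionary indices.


Look up each word in the dictionary:
  'her' -> 3
  'to' -> 1
  'red' -> 4
  'red' -> 4
  'red' -> 4
  'her' -> 3
  'her' -> 3
  'her' -> 3

Encoded: [3, 1, 4, 4, 4, 3, 3, 3]


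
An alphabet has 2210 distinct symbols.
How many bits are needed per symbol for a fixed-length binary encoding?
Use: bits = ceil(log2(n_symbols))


log2(2210) = 11.1098
Bracket: 2^11 = 2048 < 2210 <= 2^12 = 4096
So ceil(log2(2210)) = 12

bits = ceil(log2(2210)) = ceil(11.1098) = 12 bits


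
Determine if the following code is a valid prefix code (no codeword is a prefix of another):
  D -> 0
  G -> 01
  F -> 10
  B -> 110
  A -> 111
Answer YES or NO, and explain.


Checking each pair (does one codeword prefix another?):
  D='0' vs G='01': prefix -- VIOLATION

NO -- this is NOT a valid prefix code. D (0) is a prefix of G (01).


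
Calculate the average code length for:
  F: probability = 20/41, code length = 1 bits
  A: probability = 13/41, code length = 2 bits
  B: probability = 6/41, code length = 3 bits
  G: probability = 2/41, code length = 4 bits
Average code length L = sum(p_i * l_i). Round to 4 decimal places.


Weighted contributions p_i * l_i:
  F: (20/41) * 1 = 20/41
  A: (13/41) * 2 = 26/41
  B: (6/41) * 3 = 18/41
  G: (2/41) * 4 = 8/41
Sum = (20 + 26 + 18 + 8)/41 = 72/41

L = 72/41 = 1.7561 bits/symbol


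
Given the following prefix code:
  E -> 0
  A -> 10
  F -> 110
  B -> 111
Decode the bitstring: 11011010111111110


Decoding step by step:
Bits 110 -> F
Bits 110 -> F
Bits 10 -> A
Bits 111 -> B
Bits 111 -> B
Bits 110 -> F


Decoded message: FFABBF


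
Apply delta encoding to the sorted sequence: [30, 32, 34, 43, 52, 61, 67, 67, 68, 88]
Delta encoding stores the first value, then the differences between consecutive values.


First value: 30
Deltas:
  32 - 30 = 2
  34 - 32 = 2
  43 - 34 = 9
  52 - 43 = 9
  61 - 52 = 9
  67 - 61 = 6
  67 - 67 = 0
  68 - 67 = 1
  88 - 68 = 20


Delta encoded: [30, 2, 2, 9, 9, 9, 6, 0, 1, 20]


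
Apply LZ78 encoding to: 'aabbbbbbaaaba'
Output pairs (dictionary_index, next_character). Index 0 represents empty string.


LZ78 encoding steps:
Dictionary: {0: ''}
Step 1: w='' (idx 0), next='a' -> output (0, 'a'), add 'a' as idx 1
Step 2: w='a' (idx 1), next='b' -> output (1, 'b'), add 'ab' as idx 2
Step 3: w='' (idx 0), next='b' -> output (0, 'b'), add 'b' as idx 3
Step 4: w='b' (idx 3), next='b' -> output (3, 'b'), add 'bb' as idx 4
Step 5: w='bb' (idx 4), next='a' -> output (4, 'a'), add 'bba' as idx 5
Step 6: w='a' (idx 1), next='a' -> output (1, 'a'), add 'aa' as idx 6
Step 7: w='b' (idx 3), next='a' -> output (3, 'a'), add 'ba' as idx 7


Encoded: [(0, 'a'), (1, 'b'), (0, 'b'), (3, 'b'), (4, 'a'), (1, 'a'), (3, 'a')]


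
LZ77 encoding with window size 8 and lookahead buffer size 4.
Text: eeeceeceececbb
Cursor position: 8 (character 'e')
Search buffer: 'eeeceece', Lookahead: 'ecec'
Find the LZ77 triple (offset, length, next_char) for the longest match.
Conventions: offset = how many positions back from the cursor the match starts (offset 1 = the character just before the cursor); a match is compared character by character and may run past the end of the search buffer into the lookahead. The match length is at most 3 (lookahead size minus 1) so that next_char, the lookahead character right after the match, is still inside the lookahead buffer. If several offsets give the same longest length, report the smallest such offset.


Try each offset into the search buffer:
  offset=1 (pos 7, char 'e'): match length 1
  offset=2 (pos 6, char 'c'): match length 0
  offset=3 (pos 5, char 'e'): match length 3
  offset=4 (pos 4, char 'e'): match length 1
  offset=5 (pos 3, char 'c'): match length 0
  offset=6 (pos 2, char 'e'): match length 3
  offset=7 (pos 1, char 'e'): match length 1
  offset=8 (pos 0, char 'e'): match length 1
Longest match has length 3, found at offsets 3, 6; take the smallest, offset 3.
next_char = character at position 8 + 3 = 11 -> 'c'

Best match: offset=3, length=3 (matching 'ece' starting at position 5)
LZ77 triple: (3, 3, 'c')


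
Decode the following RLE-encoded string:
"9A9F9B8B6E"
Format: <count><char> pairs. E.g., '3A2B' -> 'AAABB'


Expanding each <count><char> pair:
  9A -> 'AAAAAAAAA'
  9F -> 'FFFFFFFFF'
  9B -> 'BBBBBBBBB'
  8B -> 'BBBBBBBB'
  6E -> 'EEEEEE'

Decoded = AAAAAAAAAFFFFFFFFFBBBBBBBBBBBBBBBBBEEEEEE


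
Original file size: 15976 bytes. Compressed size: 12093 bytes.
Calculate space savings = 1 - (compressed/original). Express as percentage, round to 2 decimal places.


ratio = compressed/original = 12093/15976 = 0.756948
savings = 1 - ratio = 1 - 0.756948 = 0.243052
as a percentage: 0.243052 * 100 = 24.31%

Space savings = 1 - 12093/15976 = 24.31%


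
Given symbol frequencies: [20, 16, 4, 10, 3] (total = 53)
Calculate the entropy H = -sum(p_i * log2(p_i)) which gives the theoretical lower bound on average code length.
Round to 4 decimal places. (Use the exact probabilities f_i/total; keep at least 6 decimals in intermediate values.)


Per-symbol terms -p_i * log2(p_i) with p_i = f_i/53:
  p = 20/53 = 0.377358: log2(p) = -1.405992, -p*log2(p) = 0.530563
  p = 16/53 = 0.301887: log2(p) = -1.727920, -p*log2(p) = 0.521636
  p = 4/53 = 0.075472: log2(p) = -3.727920, -p*log2(p) = 0.281352
  p = 10/53 = 0.188679: log2(p) = -2.405992, -p*log2(p) = 0.453961
  p = 3/53 = 0.056604: log2(p) = -4.142958, -p*log2(p) = 0.234507
H = 0.530563 + 0.521636 + 0.281352 + 0.453961 + 0.234507 = 2.022019

H = 2.022 bits/symbol


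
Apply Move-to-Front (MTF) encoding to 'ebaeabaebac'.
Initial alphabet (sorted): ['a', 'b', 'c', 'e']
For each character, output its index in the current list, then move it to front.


MTF encoding:
'e': index 3 in ['a', 'b', 'c', 'e'] -> ['e', 'a', 'b', 'c']
'b': index 2 in ['e', 'a', 'b', 'c'] -> ['b', 'e', 'a', 'c']
'a': index 2 in ['b', 'e', 'a', 'c'] -> ['a', 'b', 'e', 'c']
'e': index 2 in ['a', 'b', 'e', 'c'] -> ['e', 'a', 'b', 'c']
'a': index 1 in ['e', 'a', 'b', 'c'] -> ['a', 'e', 'b', 'c']
'b': index 2 in ['a', 'e', 'b', 'c'] -> ['b', 'a', 'e', 'c']
'a': index 1 in ['b', 'a', 'e', 'c'] -> ['a', 'b', 'e', 'c']
'e': index 2 in ['a', 'b', 'e', 'c'] -> ['e', 'a', 'b', 'c']
'b': index 2 in ['e', 'a', 'b', 'c'] -> ['b', 'e', 'a', 'c']
'a': index 2 in ['b', 'e', 'a', 'c'] -> ['a', 'b', 'e', 'c']
'c': index 3 in ['a', 'b', 'e', 'c'] -> ['c', 'a', 'b', 'e']


Output: [3, 2, 2, 2, 1, 2, 1, 2, 2, 2, 3]


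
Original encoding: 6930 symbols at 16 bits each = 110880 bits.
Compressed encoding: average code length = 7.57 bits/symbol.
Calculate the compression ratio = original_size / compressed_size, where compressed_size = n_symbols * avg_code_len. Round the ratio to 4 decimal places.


original_size = n_symbols * orig_bits = 6930 * 16 = 110880 bits
compressed_size = n_symbols * avg_code_len = 6930 * 7.57 = 52460.1 bits
ratio = original_size / compressed_size = 110880 / 52460.1 = 2.1136

Compression ratio = 2.1136


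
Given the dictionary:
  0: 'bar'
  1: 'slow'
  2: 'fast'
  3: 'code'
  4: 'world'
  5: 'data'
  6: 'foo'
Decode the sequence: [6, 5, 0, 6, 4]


Look up each index in the dictionary:
  6 -> 'foo'
  5 -> 'data'
  0 -> 'bar'
  6 -> 'foo'
  4 -> 'world'

Decoded: "foo data bar foo world"


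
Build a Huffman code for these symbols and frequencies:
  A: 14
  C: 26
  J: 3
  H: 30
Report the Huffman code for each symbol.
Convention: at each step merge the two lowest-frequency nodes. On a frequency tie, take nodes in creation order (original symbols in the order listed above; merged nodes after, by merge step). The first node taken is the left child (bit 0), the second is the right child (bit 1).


Huffman tree construction:
Step 1: Merge J(3) + A(14) = 17
Step 2: Merge (J+A)(17) + C(26) = 43
Step 3: Merge H(30) + ((J+A)+C)(43) = 73
Read each symbol's code off the tree from the root (left child = 0, right child = 1).

Codes:
  A: 101 (length 3)
  C: 11 (length 2)
  J: 100 (length 3)
  H: 0 (length 1)
Average code length: 133/73 = 1.8219 bits/symbol


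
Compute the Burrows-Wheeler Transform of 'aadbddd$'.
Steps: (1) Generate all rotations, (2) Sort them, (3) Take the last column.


Rotations (sorted):
  0: $aadbddd -> last char: d
  1: aadbddd$ -> last char: $
  2: adbddd$a -> last char: a
  3: bddd$aad -> last char: d
  4: d$aadbdd -> last char: d
  5: dbddd$aa -> last char: a
  6: dd$aadbd -> last char: d
  7: ddd$aadb -> last char: b


BWT = d$addadb


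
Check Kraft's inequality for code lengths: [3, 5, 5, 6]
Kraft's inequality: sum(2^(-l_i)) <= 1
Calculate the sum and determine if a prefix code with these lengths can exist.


Sum = 2^(-3) + 2^(-5) + 2^(-5) + 2^(-6)
    = 0.125 + 0.03125 + 0.03125 + 0.015625
    = 13/64 = 0.203125
Since 0.203125 <= 1, Kraft's inequality IS satisfied.
A prefix code with these lengths CAN exist.

Kraft sum = 0.203125. Satisfied.


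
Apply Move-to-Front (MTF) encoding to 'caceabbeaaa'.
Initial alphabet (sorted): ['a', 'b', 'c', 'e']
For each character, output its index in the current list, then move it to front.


MTF encoding:
'c': index 2 in ['a', 'b', 'c', 'e'] -> ['c', 'a', 'b', 'e']
'a': index 1 in ['c', 'a', 'b', 'e'] -> ['a', 'c', 'b', 'e']
'c': index 1 in ['a', 'c', 'b', 'e'] -> ['c', 'a', 'b', 'e']
'e': index 3 in ['c', 'a', 'b', 'e'] -> ['e', 'c', 'a', 'b']
'a': index 2 in ['e', 'c', 'a', 'b'] -> ['a', 'e', 'c', 'b']
'b': index 3 in ['a', 'e', 'c', 'b'] -> ['b', 'a', 'e', 'c']
'b': index 0 in ['b', 'a', 'e', 'c'] -> ['b', 'a', 'e', 'c']
'e': index 2 in ['b', 'a', 'e', 'c'] -> ['e', 'b', 'a', 'c']
'a': index 2 in ['e', 'b', 'a', 'c'] -> ['a', 'e', 'b', 'c']
'a': index 0 in ['a', 'e', 'b', 'c'] -> ['a', 'e', 'b', 'c']
'a': index 0 in ['a', 'e', 'b', 'c'] -> ['a', 'e', 'b', 'c']


Output: [2, 1, 1, 3, 2, 3, 0, 2, 2, 0, 0]


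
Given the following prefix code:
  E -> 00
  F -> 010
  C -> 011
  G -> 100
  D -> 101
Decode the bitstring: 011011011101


Decoding step by step:
Bits 011 -> C
Bits 011 -> C
Bits 011 -> C
Bits 101 -> D


Decoded message: CCCD


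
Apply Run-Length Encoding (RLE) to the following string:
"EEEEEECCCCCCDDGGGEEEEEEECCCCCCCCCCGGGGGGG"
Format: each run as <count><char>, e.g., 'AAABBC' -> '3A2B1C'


Scanning runs left to right:
  i=0: run of 'E' x 6 -> '6E'
  i=6: run of 'C' x 6 -> '6C'
  i=12: run of 'D' x 2 -> '2D'
  i=14: run of 'G' x 3 -> '3G'
  i=17: run of 'E' x 7 -> '7E'
  i=24: run of 'C' x 10 -> '10C'
  i=34: run of 'G' x 7 -> '7G'

RLE = 6E6C2D3G7E10C7G


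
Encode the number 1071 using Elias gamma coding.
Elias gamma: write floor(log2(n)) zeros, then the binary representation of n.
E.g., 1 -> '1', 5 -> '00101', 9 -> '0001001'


num_bits = floor(log2(1071)) + 1 = 11
leading_zeros = num_bits - 1 = 10
binary(1071) = 10000101111

Elias gamma(1071) = '0000000000' + '10000101111' = 000000000010000101111 (21 bits)


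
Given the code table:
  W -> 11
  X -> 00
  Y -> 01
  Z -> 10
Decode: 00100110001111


Decoding:
00 -> X
10 -> Z
01 -> Y
10 -> Z
00 -> X
11 -> W
11 -> W


Result: XZYZXWW


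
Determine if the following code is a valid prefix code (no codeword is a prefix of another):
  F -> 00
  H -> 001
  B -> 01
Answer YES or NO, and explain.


Checking each pair (does one codeword prefix another?):
  F='00' vs H='001': prefix -- VIOLATION

NO -- this is NOT a valid prefix code. F (00) is a prefix of H (001).


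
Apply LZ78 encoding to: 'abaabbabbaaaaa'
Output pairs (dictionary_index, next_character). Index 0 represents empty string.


LZ78 encoding steps:
Dictionary: {0: ''}
Step 1: w='' (idx 0), next='a' -> output (0, 'a'), add 'a' as idx 1
Step 2: w='' (idx 0), next='b' -> output (0, 'b'), add 'b' as idx 2
Step 3: w='a' (idx 1), next='a' -> output (1, 'a'), add 'aa' as idx 3
Step 4: w='b' (idx 2), next='b' -> output (2, 'b'), add 'bb' as idx 4
Step 5: w='a' (idx 1), next='b' -> output (1, 'b'), add 'ab' as idx 5
Step 6: w='b' (idx 2), next='a' -> output (2, 'a'), add 'ba' as idx 6
Step 7: w='aa' (idx 3), next='a' -> output (3, 'a'), add 'aaa' as idx 7
Step 8: w='a' (idx 1), end of input -> output (1, '')


Encoded: [(0, 'a'), (0, 'b'), (1, 'a'), (2, 'b'), (1, 'b'), (2, 'a'), (3, 'a'), (1, '')]


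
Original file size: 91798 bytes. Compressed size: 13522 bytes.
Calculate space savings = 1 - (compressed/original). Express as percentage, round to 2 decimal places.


ratio = compressed/original = 13522/91798 = 0.147302
savings = 1 - ratio = 1 - 0.147302 = 0.852698
as a percentage: 0.852698 * 100 = 85.27%

Space savings = 1 - 13522/91798 = 85.27%


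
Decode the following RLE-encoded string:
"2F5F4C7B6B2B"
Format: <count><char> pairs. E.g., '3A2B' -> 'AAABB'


Expanding each <count><char> pair:
  2F -> 'FF'
  5F -> 'FFFFF'
  4C -> 'CCCC'
  7B -> 'BBBBBBB'
  6B -> 'BBBBBB'
  2B -> 'BB'

Decoded = FFFFFFFCCCCBBBBBBBBBBBBBBB


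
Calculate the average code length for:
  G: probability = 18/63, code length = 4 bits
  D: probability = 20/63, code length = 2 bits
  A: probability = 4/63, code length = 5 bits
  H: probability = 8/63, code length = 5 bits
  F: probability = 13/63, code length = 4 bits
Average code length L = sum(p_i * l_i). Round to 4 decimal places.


Weighted contributions p_i * l_i:
  G: (18/63) * 4 = 72/63
  D: (20/63) * 2 = 40/63
  A: (4/63) * 5 = 20/63
  H: (8/63) * 5 = 40/63
  F: (13/63) * 4 = 52/63
Sum = (72 + 40 + 20 + 40 + 52)/63 = 224/63

L = 224/63 = 3.5556 bits/symbol


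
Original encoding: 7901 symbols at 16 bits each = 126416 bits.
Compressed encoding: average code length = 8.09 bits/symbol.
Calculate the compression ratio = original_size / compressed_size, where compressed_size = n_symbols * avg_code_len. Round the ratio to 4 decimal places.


original_size = n_symbols * orig_bits = 7901 * 16 = 126416 bits
compressed_size = n_symbols * avg_code_len = 7901 * 8.09 = 63919.09 bits
ratio = original_size / compressed_size = 126416 / 63919.09 = 1.9778

Compression ratio = 1.9778


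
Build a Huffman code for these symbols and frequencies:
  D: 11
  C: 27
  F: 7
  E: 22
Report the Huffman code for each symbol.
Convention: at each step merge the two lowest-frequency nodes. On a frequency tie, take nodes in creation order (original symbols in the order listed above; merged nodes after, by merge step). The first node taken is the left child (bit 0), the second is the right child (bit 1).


Huffman tree construction:
Step 1: Merge F(7) + D(11) = 18
Step 2: Merge (F+D)(18) + E(22) = 40
Step 3: Merge C(27) + ((F+D)+E)(40) = 67
Read each symbol's code off the tree from the root (left child = 0, right child = 1).

Codes:
  D: 101 (length 3)
  C: 0 (length 1)
  F: 100 (length 3)
  E: 11 (length 2)
Average code length: 125/67 = 1.8657 bits/symbol


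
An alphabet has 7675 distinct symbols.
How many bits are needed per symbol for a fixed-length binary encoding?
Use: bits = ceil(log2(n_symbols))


log2(7675) = 12.906
Bracket: 2^12 = 4096 < 7675 <= 2^13 = 8192
So ceil(log2(7675)) = 13

bits = ceil(log2(7675)) = ceil(12.906) = 13 bits


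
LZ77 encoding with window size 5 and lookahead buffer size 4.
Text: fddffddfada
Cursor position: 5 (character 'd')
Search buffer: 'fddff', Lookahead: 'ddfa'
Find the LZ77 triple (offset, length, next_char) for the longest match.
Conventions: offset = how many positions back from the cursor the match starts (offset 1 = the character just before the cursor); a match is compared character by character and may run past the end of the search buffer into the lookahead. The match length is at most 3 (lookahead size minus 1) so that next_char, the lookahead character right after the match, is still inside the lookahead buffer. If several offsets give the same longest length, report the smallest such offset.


Try each offset into the search buffer:
  offset=1 (pos 4, char 'f'): match length 0
  offset=2 (pos 3, char 'f'): match length 0
  offset=3 (pos 2, char 'd'): match length 1
  offset=4 (pos 1, char 'd'): match length 3
  offset=5 (pos 0, char 'f'): match length 0
Longest match has length 3 at offset 4.
next_char = character at position 5 + 3 = 8 -> 'a'

Best match: offset=4, length=3 (matching 'ddf' starting at position 1)
LZ77 triple: (4, 3, 'a')


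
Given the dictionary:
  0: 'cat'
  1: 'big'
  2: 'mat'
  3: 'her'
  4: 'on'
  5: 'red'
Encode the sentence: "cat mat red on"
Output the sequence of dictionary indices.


Look up each word in the dictionary:
  'cat' -> 0
  'mat' -> 2
  'red' -> 5
  'on' -> 4

Encoded: [0, 2, 5, 4]


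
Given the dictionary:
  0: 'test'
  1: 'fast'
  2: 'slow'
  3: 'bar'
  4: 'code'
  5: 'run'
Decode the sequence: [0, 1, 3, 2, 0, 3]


Look up each index in the dictionary:
  0 -> 'test'
  1 -> 'fast'
  3 -> 'bar'
  2 -> 'slow'
  0 -> 'test'
  3 -> 'bar'

Decoded: "test fast bar slow test bar"


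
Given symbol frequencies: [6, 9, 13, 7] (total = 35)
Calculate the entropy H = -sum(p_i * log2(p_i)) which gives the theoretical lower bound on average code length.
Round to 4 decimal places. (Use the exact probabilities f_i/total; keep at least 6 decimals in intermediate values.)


Per-symbol terms -p_i * log2(p_i) with p_i = f_i/35:
  p = 6/35 = 0.171429: log2(p) = -2.544321, -p*log2(p) = 0.436169
  p = 9/35 = 0.257143: log2(p) = -1.959358, -p*log2(p) = 0.503835
  p = 13/35 = 0.371429: log2(p) = -1.428843, -p*log2(p) = 0.530713
  p = 7/35 = 0.200000: log2(p) = -2.321928, -p*log2(p) = 0.464386
H = 0.436169 + 0.503835 + 0.530713 + 0.464386 = 1.935103

H = 1.9351 bits/symbol


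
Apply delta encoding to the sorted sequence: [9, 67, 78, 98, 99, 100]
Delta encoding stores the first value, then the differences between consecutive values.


First value: 9
Deltas:
  67 - 9 = 58
  78 - 67 = 11
  98 - 78 = 20
  99 - 98 = 1
  100 - 99 = 1


Delta encoded: [9, 58, 11, 20, 1, 1]


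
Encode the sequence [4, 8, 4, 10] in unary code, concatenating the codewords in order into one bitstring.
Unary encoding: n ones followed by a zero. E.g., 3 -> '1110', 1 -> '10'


Encode each number as n ones followed by a terminating 0:
  4 -> 11110 (5 bits)
  8 -> 111111110 (9 bits)
  4 -> 11110 (5 bits)
  10 -> 11111111110 (11 bits)
Total length = 5 + 9 + 5 + 11 = 30 bits.

Unary([4, 8, 4, 10]) = 111101111111101111011111111110 (30 bits)


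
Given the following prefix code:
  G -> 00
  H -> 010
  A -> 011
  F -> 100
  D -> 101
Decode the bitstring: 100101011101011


Decoding step by step:
Bits 100 -> F
Bits 101 -> D
Bits 011 -> A
Bits 101 -> D
Bits 011 -> A


Decoded message: FDADA


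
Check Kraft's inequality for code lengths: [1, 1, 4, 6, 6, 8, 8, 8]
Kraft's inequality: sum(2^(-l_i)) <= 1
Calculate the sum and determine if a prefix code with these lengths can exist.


Sum = 2^(-1) + 2^(-1) + 2^(-4) + 2^(-6) + 2^(-6) + 2^(-8) + 2^(-8) + 2^(-8)
    = 0.5 + 0.5 + 0.0625 + 0.015625 + 0.015625 + 0.00390625 + 0.00390625 + 0.00390625
    = 283/256 = 1.10546875
Since 1.10546875 > 1, Kraft's inequality is NOT satisfied.
A prefix code with these lengths CANNOT exist.

Kraft sum = 1.10546875. Not satisfied.


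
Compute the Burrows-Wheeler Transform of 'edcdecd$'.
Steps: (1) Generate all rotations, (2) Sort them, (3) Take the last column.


Rotations (sorted):
  0: $edcdecd -> last char: d
  1: cd$edcde -> last char: e
  2: cdecd$ed -> last char: d
  3: d$edcdec -> last char: c
  4: dcdecd$e -> last char: e
  5: decd$edc -> last char: c
  6: ecd$edcd -> last char: d
  7: edcdecd$ -> last char: $


BWT = dedcecd$


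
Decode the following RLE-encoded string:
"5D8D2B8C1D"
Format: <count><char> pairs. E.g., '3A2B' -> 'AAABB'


Expanding each <count><char> pair:
  5D -> 'DDDDD'
  8D -> 'DDDDDDDD'
  2B -> 'BB'
  8C -> 'CCCCCCCC'
  1D -> 'D'

Decoded = DDDDDDDDDDDDDBBCCCCCCCCD


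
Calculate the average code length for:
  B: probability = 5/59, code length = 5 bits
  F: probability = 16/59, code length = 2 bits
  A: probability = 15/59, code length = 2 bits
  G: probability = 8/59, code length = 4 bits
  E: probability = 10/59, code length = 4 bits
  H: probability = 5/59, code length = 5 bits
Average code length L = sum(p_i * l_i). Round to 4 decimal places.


Weighted contributions p_i * l_i:
  B: (5/59) * 5 = 25/59
  F: (16/59) * 2 = 32/59
  A: (15/59) * 2 = 30/59
  G: (8/59) * 4 = 32/59
  E: (10/59) * 4 = 40/59
  H: (5/59) * 5 = 25/59
Sum = (25 + 32 + 30 + 32 + 40 + 25)/59 = 184/59

L = 184/59 = 3.1186 bits/symbol


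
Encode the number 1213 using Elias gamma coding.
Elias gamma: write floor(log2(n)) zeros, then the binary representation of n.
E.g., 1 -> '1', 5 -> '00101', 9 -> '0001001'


num_bits = floor(log2(1213)) + 1 = 11
leading_zeros = num_bits - 1 = 10
binary(1213) = 10010111101

Elias gamma(1213) = '0000000000' + '10010111101' = 000000000010010111101 (21 bits)


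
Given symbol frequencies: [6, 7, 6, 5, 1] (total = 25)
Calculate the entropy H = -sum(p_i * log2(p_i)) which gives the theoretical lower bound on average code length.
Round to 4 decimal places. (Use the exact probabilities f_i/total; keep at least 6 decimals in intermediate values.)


Per-symbol terms -p_i * log2(p_i) with p_i = f_i/25:
  p = 6/25 = 0.240000: log2(p) = -2.058894, -p*log2(p) = 0.494134
  p = 7/25 = 0.280000: log2(p) = -1.836501, -p*log2(p) = 0.514220
  p = 6/25 = 0.240000: log2(p) = -2.058894, -p*log2(p) = 0.494134
  p = 5/25 = 0.200000: log2(p) = -2.321928, -p*log2(p) = 0.464386
  p = 1/25 = 0.040000: log2(p) = -4.643856, -p*log2(p) = 0.185754
H = 0.494134 + 0.514220 + 0.494134 + 0.464386 + 0.185754 = 2.152628

H = 2.1526 bits/symbol


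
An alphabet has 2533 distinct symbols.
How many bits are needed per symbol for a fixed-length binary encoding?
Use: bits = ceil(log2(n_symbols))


log2(2533) = 11.3066
Bracket: 2^11 = 2048 < 2533 <= 2^12 = 4096
So ceil(log2(2533)) = 12

bits = ceil(log2(2533)) = ceil(11.3066) = 12 bits
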